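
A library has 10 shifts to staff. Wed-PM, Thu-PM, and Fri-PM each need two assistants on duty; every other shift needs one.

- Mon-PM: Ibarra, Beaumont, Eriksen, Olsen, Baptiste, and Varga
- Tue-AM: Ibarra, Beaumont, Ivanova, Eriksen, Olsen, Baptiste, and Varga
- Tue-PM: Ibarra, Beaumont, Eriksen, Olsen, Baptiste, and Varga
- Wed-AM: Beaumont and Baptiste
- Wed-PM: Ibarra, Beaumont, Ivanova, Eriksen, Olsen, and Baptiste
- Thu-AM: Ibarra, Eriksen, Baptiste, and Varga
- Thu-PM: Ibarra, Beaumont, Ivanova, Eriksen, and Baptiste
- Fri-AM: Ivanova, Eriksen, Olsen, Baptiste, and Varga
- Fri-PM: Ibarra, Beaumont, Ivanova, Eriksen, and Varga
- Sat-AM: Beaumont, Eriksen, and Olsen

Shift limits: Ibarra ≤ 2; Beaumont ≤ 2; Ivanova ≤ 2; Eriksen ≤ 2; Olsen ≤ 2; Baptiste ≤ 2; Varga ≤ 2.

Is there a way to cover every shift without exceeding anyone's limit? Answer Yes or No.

One valid schedule: Mon-PM→Ibarra, Tue-AM→Olsen, Tue-PM→Eriksen, Wed-AM→Beaumont, Wed-PM→Olsen+Baptiste, Thu-AM→Ibarra, Thu-PM→Ivanova+Baptiste, Fri-AM→Ivanova, Fri-PM→Eriksen+Varga, Sat-AM→Beaumont.
Loads: Ibarra 2/2, Beaumont 2/2, Ivanova 2/2, Eriksen 2/2, Olsen 2/2, Baptiste 2/2, Varga 1/2 — all within limits.

Yes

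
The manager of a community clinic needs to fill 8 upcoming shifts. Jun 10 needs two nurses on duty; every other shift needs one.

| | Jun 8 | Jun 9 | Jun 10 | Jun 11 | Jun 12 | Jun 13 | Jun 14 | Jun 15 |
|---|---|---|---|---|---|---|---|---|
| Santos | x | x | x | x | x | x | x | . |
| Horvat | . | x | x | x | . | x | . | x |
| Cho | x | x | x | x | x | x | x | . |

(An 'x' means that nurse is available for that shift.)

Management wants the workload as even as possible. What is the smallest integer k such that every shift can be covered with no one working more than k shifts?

With 3 nurses and 9 worker-slots to fill, someone must work at least ⌈9/3⌉ = 3 shifts, so k ≥ 3.
k = 3 works: Jun 8→Santos, Jun 9→Horvat, Jun 10→Horvat+Cho, Jun 11→Cho, Jun 12→Santos, Jun 13→Cho, Jun 14→Santos, Jun 15→Horvat.
Loads: Santos 3, Horvat 3, Cho 3 — all ≤ 3.

3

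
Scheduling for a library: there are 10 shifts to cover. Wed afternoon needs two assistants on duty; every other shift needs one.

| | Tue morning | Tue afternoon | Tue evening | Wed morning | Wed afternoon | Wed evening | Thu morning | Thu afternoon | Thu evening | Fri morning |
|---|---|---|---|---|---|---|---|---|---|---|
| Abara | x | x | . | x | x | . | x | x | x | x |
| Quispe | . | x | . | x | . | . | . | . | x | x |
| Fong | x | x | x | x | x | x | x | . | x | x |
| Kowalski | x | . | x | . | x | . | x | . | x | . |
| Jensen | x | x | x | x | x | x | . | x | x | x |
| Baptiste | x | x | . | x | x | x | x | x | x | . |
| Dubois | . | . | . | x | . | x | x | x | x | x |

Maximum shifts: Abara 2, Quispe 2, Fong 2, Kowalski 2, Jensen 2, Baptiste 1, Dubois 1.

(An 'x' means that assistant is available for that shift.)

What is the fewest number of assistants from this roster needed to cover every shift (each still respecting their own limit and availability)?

11 slots to fill and no one can take more than 2, so at least ⌈11/2⌉ = 6 assistants are needed.
Abara, Quispe, Fong, Kowalski, Jensen, and Baptiste alone can cover everything: Tue morning→Kowalski, Tue afternoon→Quispe, Tue evening→Fong, Wed morning→Jensen, Wed afternoon→Jensen+Baptiste, Wed evening→Fong, Thu morning→Abara, Thu afternoon→Abara, Thu evening→Kowalski, Fri morning→Quispe.

6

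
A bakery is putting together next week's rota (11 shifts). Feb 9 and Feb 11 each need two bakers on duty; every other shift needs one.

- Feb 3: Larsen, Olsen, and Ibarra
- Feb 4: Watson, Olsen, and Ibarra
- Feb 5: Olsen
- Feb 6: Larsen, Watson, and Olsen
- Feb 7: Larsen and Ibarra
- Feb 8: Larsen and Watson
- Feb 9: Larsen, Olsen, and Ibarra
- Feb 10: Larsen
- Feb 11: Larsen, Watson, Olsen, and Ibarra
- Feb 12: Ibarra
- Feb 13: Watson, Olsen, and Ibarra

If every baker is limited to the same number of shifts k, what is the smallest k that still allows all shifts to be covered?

4

With 4 bakers and 13 worker-slots to fill, someone must work at least ⌈13/4⌉ = 4 shifts, so k ≥ 4.
k = 4 works: Feb 3→Larsen, Feb 4→Watson, Feb 5→Olsen, Feb 6→Watson, Feb 7→Larsen, Feb 8→Larsen, Feb 9→Olsen+Ibarra, Feb 10→Larsen, Feb 11→Watson+Olsen, Feb 12→Ibarra, Feb 13→Watson.
Loads: Larsen 4, Watson 4, Olsen 3, Ibarra 2 — all ≤ 4.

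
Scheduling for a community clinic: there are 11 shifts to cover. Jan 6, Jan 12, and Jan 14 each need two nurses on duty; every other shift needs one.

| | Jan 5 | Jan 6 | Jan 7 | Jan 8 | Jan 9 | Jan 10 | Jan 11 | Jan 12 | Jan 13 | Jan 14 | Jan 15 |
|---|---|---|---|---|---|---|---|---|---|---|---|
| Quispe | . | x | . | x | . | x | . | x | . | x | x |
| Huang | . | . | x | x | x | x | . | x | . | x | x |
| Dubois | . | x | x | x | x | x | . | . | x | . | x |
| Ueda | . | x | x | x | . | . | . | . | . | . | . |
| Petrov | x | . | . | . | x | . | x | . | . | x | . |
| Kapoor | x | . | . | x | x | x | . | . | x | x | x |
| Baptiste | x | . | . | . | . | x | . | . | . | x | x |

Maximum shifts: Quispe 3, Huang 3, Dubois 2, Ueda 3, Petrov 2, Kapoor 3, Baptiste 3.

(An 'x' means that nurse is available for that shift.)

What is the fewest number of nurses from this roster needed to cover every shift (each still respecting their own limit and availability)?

14 slots to fill and no one can take more than 3, so at least ⌈14/3⌉ = 5 nurses are needed.
Quispe, Huang, Ueda, Petrov, and Kapoor alone can cover everything: Jan 5→Petrov, Jan 6→Quispe+Ueda, Jan 7→Ueda, Jan 8→Ueda, Jan 9→Huang, Jan 10→Quispe, Jan 11→Petrov, Jan 12→Quispe+Huang, Jan 13→Kapoor, Jan 14→Huang+Kapoor, Jan 15→Kapoor.

5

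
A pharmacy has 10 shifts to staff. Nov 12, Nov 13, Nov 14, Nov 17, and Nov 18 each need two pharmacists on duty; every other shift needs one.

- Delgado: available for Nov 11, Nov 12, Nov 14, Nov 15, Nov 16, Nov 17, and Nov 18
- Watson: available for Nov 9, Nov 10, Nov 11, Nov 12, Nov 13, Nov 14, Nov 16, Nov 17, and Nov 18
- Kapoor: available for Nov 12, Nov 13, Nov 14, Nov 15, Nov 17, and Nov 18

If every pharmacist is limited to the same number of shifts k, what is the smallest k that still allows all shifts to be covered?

With 3 pharmacists and 15 worker-slots to fill, someone must work at least ⌈15/3⌉ = 5 shifts, so k ≥ 5.
k = 5 works: Nov 9→Watson, Nov 10→Watson, Nov 11→Delgado, Nov 12→Delgado+Kapoor, Nov 13→Watson+Kapoor, Nov 14→Delgado+Kapoor, Nov 15→Delgado, Nov 16→Delgado, Nov 17→Watson+Kapoor, Nov 18→Watson+Kapoor.
Loads: Delgado 5, Watson 5, Kapoor 5 — all ≤ 5.

5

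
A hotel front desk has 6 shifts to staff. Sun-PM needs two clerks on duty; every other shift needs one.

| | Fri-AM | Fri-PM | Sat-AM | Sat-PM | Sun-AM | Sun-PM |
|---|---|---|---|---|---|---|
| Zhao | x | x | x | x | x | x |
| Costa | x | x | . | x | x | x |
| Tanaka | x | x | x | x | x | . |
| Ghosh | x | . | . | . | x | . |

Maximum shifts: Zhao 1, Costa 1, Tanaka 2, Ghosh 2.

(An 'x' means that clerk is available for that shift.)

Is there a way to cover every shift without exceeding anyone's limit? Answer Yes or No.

Shifts {Fri-PM, Sat-AM, Sat-PM, Sun-PM} need 5 worker-slots in total, but the clerks available for any of those shifts (Zhao, Costa, and Tanaka) can supply at most 4 among them. So no valid schedule exists.

No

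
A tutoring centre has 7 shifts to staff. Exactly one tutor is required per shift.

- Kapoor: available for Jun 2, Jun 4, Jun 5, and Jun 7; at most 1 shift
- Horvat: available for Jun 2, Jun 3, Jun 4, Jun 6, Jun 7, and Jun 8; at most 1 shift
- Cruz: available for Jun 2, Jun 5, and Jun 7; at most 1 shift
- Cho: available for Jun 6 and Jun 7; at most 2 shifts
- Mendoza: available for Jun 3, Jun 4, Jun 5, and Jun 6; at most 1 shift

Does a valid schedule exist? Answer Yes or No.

Shifts {Jun 2, Jun 3, Jun 4, Jun 5, Jun 8} need 5 worker-slots in total, but the tutors available for any of those shifts (Kapoor, Horvat, Cruz, and Mendoza) can supply at most 4 among them. So no valid schedule exists.

No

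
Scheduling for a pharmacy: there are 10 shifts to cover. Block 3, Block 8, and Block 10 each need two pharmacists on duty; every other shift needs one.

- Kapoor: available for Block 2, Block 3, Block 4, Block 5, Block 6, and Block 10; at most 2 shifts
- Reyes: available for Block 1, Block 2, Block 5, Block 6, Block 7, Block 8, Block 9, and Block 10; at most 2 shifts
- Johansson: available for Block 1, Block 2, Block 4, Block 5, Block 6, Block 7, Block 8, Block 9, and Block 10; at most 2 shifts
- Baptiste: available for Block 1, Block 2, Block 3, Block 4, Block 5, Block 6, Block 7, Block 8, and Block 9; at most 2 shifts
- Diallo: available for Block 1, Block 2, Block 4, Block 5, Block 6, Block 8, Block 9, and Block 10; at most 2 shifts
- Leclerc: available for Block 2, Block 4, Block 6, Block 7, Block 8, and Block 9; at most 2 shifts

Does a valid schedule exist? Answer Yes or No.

Total capacity is 2+2+2+2+2+2 = 12 but 13 worker-slots are needed — infeasible.

No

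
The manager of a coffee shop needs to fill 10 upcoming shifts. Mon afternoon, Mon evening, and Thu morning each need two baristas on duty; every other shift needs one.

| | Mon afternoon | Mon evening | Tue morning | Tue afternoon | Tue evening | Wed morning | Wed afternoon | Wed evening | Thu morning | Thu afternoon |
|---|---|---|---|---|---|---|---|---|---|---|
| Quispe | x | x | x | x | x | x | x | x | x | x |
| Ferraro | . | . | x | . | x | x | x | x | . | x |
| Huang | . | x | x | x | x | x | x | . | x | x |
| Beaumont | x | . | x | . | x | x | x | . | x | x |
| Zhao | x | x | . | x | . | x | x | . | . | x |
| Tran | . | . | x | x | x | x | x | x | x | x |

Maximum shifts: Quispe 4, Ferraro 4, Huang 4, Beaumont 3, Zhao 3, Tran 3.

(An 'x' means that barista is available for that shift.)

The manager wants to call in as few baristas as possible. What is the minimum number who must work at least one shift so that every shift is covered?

4

13 slots to fill and no one can take more than 4, so at least ⌈13/4⌉ = 4 baristas are needed.
Quispe, Ferraro, Huang, and Beaumont alone can cover everything: Mon afternoon→Quispe+Beaumont, Mon evening→Quispe+Huang, Tue morning→Ferraro, Tue afternoon→Quispe, Tue evening→Ferraro, Wed morning→Ferraro, Wed afternoon→Ferraro, Wed evening→Quispe, Thu morning→Huang+Beaumont, Thu afternoon→Huang.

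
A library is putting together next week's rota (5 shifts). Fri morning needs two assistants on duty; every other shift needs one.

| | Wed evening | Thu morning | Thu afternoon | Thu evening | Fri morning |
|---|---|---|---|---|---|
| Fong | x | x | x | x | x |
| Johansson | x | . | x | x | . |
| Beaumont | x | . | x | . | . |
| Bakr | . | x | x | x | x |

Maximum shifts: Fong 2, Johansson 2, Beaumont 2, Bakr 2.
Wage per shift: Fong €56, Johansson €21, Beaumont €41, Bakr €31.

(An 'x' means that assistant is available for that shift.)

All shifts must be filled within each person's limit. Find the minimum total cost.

€201

Fri morning can only be covered by Fong and Bakr, so that assignment is forced.
Picking the cheapest available assistant for each shift independently would cost €181, but that ignores the shift limits.
An optimal schedule: Wed evening→Johansson, Thu morning→Bakr, Thu afternoon→Beaumont, Thu evening→Johansson, Fri morning→Bakr+Fong.
Total: 21 + 31 + 41 + 21 + 31 + 56 = €201.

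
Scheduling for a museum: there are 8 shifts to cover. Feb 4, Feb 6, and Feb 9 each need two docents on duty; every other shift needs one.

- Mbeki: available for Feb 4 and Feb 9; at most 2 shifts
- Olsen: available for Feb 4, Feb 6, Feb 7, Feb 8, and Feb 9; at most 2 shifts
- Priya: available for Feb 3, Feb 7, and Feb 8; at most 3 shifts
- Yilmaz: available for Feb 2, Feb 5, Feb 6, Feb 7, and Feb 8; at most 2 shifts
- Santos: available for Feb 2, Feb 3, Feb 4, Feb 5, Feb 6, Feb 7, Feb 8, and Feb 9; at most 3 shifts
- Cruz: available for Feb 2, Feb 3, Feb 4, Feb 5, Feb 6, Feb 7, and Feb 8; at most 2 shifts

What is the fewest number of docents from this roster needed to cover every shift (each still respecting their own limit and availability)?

11 slots to fill and no one can take more than 3, so at least ⌈11/3⌉ = 4 docents are needed.
Any 4 docents together have capacity at most 3+3+2+2 = 10 < 11 slots, so 4 can never suffice.
Mbeki, Olsen, Priya, Yilmaz, and Santos alone can cover everything: Feb 2→Yilmaz, Feb 3→Priya, Feb 4→Mbeki+Olsen, Feb 5→Yilmaz, Feb 6→Olsen+Santos, Feb 7→Priya, Feb 8→Priya, Feb 9→Mbeki+Santos.

5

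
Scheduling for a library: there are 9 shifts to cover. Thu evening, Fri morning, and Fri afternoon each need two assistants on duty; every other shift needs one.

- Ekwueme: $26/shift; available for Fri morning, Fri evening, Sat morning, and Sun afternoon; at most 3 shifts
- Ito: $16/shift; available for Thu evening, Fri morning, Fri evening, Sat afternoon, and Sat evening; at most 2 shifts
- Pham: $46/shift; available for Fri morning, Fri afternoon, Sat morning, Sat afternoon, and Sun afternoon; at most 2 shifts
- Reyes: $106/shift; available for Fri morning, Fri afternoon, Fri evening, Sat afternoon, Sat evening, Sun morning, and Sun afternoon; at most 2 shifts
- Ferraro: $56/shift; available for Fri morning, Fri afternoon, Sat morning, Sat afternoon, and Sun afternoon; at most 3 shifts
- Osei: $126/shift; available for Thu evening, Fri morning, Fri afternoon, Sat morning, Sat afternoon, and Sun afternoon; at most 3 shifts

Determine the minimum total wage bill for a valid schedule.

$602

Thu evening can only be covered by Ito and Osei, so that assignment is forced.
Sun morning can only be covered by Reyes, so that assignment is forced.
Picking the cheapest available assistant for each shift independently would cost $492, but that ignores the shift limits.
An optimal schedule: Thu evening→Ito+Osei, Fri morning→Ekwueme+Ferraro, Fri afternoon→Pham+Ferraro, Fri evening→Ekwueme, Sat morning→Ekwueme, Sat afternoon→Pham, Sat evening→Ito, Sun morning→Reyes, Sun afternoon→Ferraro.
Total: 16 + 126 + 26 + 56 + 46 + 56 + 26 + 26 + 46 + 16 + 106 + 56 = $602.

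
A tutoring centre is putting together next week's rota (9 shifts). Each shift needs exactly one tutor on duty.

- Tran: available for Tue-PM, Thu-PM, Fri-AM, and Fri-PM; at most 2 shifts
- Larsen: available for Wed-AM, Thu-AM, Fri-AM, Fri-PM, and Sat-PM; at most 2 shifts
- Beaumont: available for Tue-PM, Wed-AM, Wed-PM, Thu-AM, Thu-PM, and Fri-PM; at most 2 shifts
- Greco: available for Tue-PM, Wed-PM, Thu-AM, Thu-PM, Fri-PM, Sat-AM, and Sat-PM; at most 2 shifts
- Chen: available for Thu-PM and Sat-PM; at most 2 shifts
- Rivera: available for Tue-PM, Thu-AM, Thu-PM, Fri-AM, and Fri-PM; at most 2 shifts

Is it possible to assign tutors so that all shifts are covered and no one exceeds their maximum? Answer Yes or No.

Yes

Sat-AM can only be covered by Greco, so that assignment is forced.
One valid schedule: Tue-PM→Tran, Wed-AM→Larsen, Wed-PM→Beaumont, Thu-AM→Beaumont, Thu-PM→Greco, Fri-AM→Tran, Fri-PM→Rivera, Sat-AM→Greco, Sat-PM→Larsen.
Loads: Tran 2/2, Larsen 2/2, Beaumont 2/2, Greco 2/2, Chen 0/2, Rivera 1/2 — all within limits.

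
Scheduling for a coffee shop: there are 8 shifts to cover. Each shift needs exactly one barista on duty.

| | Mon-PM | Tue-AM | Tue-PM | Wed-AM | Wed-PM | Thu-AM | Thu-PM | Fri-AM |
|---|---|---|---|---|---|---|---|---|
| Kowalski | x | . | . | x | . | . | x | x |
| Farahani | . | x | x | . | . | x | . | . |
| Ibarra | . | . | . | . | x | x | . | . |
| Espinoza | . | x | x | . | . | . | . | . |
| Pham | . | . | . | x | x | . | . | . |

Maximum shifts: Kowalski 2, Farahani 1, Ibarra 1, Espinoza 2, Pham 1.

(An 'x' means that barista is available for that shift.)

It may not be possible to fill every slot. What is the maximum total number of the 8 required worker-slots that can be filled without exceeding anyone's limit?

7

Total capacity across all baristas is 2+1+1+2+1 = 7, and 8 slots are needed, so at most 7 can be filled.
An assignment achieving 7: Mon-PM→Kowalski, Tue-AM→Espinoza, Tue-PM→Espinoza, Wed-AM→Pham, Wed-PM→Ibarra, Thu-AM→Farahani, Thu-PM→Kowalski.
Loads: Kowalski 2/2, Farahani 1/1, Ibarra 1/1, Espinoza 2/2, Pham 1/1.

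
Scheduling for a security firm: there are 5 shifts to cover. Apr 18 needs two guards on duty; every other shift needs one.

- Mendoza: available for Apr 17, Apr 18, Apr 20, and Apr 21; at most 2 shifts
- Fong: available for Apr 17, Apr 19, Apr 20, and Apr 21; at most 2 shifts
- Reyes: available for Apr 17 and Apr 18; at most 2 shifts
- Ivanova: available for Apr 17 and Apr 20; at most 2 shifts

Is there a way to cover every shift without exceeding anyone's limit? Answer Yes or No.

Yes

Apr 18 can only be covered by Mendoza and Reyes, so that assignment is forced.
Apr 19 can only be covered by Fong, so that assignment is forced.
One valid schedule: Apr 17→Reyes, Apr 18→Mendoza+Reyes, Apr 19→Fong, Apr 20→Fong, Apr 21→Mendoza.
Loads: Mendoza 2/2, Fong 2/2, Reyes 2/2, Ivanova 0/2 — all within limits.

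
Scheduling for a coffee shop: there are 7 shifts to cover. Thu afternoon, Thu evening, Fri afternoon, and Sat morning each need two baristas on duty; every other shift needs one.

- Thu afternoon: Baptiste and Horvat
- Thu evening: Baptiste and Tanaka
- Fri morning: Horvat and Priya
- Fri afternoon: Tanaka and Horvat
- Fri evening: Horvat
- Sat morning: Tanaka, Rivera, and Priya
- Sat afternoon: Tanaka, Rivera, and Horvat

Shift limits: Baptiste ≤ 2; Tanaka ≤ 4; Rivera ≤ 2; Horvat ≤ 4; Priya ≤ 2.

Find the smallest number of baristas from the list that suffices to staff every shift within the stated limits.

11 slots to fill and no one can take more than 4, so at least ⌈11/4⌉ = 3 baristas are needed.
Any 3 baristas together have capacity at most 4+4+2 = 10 < 11 slots, so 3 can never suffice.
Baptiste, Tanaka, Rivera, and Horvat alone can cover everything: Thu afternoon→Baptiste+Horvat, Thu evening→Baptiste+Tanaka, Fri morning→Horvat, Fri afternoon→Tanaka+Horvat, Fri evening→Horvat, Sat morning→Tanaka+Rivera, Sat afternoon→Tanaka.

4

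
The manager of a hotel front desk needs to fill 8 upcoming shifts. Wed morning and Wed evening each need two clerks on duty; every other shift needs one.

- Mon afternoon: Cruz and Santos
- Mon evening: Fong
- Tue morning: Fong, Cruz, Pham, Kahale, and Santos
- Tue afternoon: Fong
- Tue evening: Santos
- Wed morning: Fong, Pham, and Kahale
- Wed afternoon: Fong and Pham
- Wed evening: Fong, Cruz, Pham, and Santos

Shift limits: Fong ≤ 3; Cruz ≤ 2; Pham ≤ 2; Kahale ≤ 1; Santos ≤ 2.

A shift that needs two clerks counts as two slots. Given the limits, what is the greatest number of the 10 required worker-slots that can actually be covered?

Total capacity across all clerks is 3+2+2+1+2 = 10, and 10 slots are needed, so at most 10 can be filled.
An assignment achieving 10: Mon afternoon→Cruz, Mon evening→Fong, Tue morning→Santos, Tue afternoon→Fong, Tue evening→Santos, Wed morning→Pham+Kahale, Wed afternoon→Fong, Wed evening→Cruz+Pham.
Loads: Fong 3/3, Cruz 2/2, Pham 2/2, Kahale 1/1, Santos 2/2.

10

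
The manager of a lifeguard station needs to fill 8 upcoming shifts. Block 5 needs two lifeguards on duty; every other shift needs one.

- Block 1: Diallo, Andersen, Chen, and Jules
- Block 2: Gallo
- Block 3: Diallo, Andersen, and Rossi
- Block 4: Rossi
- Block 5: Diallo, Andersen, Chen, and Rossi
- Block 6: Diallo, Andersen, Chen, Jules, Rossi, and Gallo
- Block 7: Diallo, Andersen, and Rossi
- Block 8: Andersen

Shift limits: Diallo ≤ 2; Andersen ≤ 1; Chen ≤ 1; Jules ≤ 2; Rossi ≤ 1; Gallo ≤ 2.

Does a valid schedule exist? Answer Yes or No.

Total capacity is 9 and 9 slots are needed, so capacity alone doesn't rule it out.
Shifts {Block 3, Block 4, Block 5, Block 7, Block 8} need 6 worker-slots in total, but the lifeguards available for any of those shifts (Diallo, Andersen, Chen, and Rossi) can supply at most 5 among them. So no valid schedule exists.

No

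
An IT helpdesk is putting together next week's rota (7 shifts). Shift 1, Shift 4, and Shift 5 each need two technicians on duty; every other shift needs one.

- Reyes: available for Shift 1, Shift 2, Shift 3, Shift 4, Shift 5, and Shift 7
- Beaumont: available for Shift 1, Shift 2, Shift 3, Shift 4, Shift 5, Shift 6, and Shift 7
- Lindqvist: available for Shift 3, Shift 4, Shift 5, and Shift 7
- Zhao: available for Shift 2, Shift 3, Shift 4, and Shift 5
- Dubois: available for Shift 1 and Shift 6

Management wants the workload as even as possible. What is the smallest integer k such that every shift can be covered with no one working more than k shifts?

2

With 5 technicians and 10 worker-slots to fill, someone must work at least ⌈10/5⌉ = 2 shifts, so k ≥ 2.
k = 2 works: Shift 1→Reyes+Dubois, Shift 2→Reyes, Shift 3→Beaumont, Shift 4→Lindqvist+Zhao, Shift 5→Lindqvist+Zhao, Shift 6→Dubois, Shift 7→Beaumont.
Loads: Reyes 2, Beaumont 2, Lindqvist 2, Zhao 2, Dubois 2 — all ≤ 2.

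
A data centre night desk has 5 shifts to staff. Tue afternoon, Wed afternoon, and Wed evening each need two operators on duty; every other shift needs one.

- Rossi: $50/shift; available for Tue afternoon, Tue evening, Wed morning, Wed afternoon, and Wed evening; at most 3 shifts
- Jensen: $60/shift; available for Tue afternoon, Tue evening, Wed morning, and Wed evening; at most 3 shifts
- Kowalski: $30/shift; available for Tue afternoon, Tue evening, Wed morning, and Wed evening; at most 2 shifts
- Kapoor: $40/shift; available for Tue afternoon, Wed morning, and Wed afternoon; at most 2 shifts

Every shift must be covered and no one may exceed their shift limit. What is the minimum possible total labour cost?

$350

Wed afternoon can only be covered by Rossi and Kapoor, so that assignment is forced.
Picking the cheapest available operator for each shift independently would cost $300, but that ignores the shift limits.
An optimal schedule: Tue afternoon→Rossi+Jensen, Tue evening→Kowalski, Wed morning→Kapoor, Wed afternoon→Kapoor+Rossi, Wed evening→Kowalski+Rossi.
Total: 50 + 60 + 30 + 40 + 40 + 50 + 30 + 50 = $350.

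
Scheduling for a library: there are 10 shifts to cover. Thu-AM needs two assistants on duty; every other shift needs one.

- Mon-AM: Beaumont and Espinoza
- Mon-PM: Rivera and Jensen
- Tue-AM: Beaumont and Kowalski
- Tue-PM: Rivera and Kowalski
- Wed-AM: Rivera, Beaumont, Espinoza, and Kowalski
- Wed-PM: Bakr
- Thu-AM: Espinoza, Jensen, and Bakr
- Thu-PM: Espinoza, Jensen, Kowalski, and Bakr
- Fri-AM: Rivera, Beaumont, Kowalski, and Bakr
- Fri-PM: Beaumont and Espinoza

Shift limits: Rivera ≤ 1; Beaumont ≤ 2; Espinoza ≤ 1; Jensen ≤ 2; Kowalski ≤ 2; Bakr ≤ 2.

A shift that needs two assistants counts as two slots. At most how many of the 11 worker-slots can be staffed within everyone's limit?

Total capacity across all assistants is 1+2+1+2+2+2 = 10, and 11 slots are needed, so at most 10 can be filled.
An assignment achieving 10: Mon-AM→Beaumont, Mon-PM→Rivera, Tue-AM→Beaumont, Tue-PM→Kowalski, Wed-AM→Kowalski, Wed-PM→Bakr, Thu-AM→Jensen+Bakr, Thu-PM→Jensen, Fri-PM→Espinoza.
Loads: Rivera 1/1, Beaumont 2/2, Espinoza 1/1, Jensen 2/2, Kowalski 2/2, Bakr 2/2.

10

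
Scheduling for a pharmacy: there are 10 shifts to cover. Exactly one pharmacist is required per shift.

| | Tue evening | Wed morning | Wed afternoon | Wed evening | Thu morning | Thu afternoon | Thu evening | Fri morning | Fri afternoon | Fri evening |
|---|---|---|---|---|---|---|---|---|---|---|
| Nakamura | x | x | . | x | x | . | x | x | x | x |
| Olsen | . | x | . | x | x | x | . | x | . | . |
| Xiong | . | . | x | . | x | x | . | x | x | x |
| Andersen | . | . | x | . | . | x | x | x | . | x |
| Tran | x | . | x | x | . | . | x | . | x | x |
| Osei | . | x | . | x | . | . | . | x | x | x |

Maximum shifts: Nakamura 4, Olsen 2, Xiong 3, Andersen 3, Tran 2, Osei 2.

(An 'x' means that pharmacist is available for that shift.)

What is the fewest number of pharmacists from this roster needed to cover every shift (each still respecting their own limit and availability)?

3

10 slots to fill and no one can take more than 4, so at least ⌈10/4⌉ = 3 pharmacists are needed.
Nakamura, Xiong, and Andersen alone can cover everything: Tue evening→Nakamura, Wed morning→Nakamura, Wed afternoon→Xiong, Wed evening→Nakamura, Thu morning→Nakamura, Thu afternoon→Xiong, Thu evening→Andersen, Fri morning→Andersen, Fri afternoon→Xiong, Fri evening→Andersen.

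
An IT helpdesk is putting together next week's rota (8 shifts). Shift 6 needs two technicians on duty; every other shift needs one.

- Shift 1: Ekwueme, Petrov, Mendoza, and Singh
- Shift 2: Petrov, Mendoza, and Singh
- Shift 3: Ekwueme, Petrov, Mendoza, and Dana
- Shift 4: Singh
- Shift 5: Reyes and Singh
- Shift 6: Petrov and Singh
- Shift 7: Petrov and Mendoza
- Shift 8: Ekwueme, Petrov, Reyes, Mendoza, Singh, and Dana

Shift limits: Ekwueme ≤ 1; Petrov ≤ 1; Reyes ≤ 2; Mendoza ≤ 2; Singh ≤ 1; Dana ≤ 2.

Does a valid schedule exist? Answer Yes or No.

No

Total capacity is 9 and 9 slots are needed, so capacity alone doesn't rule it out.
Shifts {Shift 4, Shift 6} need 3 worker-slots in total, but the technicians available for any of those shifts (Petrov and Singh) can supply at most 2 among them. So no valid schedule exists.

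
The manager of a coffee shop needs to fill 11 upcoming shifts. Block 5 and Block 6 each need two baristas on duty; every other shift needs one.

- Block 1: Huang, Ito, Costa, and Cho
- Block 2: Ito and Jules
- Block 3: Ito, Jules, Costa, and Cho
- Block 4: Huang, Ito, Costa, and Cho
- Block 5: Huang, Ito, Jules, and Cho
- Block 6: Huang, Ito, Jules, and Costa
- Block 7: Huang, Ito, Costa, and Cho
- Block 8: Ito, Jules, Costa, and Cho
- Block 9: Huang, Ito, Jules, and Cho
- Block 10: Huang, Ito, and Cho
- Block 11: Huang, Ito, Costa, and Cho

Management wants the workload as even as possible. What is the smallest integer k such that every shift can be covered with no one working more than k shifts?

3

With 5 baristas and 13 worker-slots to fill, someone must work at least ⌈13/5⌉ = 3 shifts, so k ≥ 3.
k = 3 works: Block 1→Huang, Block 2→Ito, Block 3→Ito, Block 4→Huang, Block 5→Jules+Cho, Block 6→Jules+Costa, Block 7→Ito, Block 8→Jules, Block 9→Cho, Block 10→Huang, Block 11→Costa.
Loads: Huang 3, Ito 3, Jules 3, Costa 2, Cho 2 — all ≤ 3.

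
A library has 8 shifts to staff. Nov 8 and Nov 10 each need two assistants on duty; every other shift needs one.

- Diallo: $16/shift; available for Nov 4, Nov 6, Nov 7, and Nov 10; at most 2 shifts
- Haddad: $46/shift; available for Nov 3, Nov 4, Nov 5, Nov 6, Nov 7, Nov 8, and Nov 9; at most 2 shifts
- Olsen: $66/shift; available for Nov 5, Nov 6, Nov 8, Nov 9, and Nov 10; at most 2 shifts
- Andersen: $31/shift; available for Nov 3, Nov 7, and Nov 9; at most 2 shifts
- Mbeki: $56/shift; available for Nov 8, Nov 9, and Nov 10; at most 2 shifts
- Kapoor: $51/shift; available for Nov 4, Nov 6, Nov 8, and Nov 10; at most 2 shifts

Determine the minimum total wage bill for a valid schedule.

Picking the cheapest available assistant for each shift independently would cost $320, but that ignores the shift limits.
An optimal schedule: Nov 3→Andersen, Nov 4→Diallo, Nov 5→Haddad, Nov 6→Haddad, Nov 7→Diallo, Nov 8→Kapoor+Mbeki, Nov 9→Andersen, Nov 10→Kapoor+Mbeki.
Total: 31 + 16 + 46 + 46 + 16 + 51 + 56 + 31 + 51 + 56 = $400.

$400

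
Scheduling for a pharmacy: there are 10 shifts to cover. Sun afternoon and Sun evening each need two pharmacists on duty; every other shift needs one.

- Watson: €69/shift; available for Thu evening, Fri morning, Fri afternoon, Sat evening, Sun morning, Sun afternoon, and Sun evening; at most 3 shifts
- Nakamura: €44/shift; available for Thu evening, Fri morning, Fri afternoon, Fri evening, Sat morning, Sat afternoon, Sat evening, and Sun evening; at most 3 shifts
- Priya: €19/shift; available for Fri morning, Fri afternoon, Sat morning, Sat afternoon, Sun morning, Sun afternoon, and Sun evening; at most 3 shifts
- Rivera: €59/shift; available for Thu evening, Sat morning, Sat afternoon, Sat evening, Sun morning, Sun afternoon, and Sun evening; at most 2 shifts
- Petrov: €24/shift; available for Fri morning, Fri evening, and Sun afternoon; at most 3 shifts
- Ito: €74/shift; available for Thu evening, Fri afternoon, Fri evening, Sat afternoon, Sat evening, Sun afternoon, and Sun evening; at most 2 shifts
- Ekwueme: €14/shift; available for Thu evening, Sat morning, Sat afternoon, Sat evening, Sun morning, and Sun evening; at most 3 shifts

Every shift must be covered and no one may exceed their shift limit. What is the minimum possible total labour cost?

Picking the cheapest available pharmacist for each shift independently would cost €208, but that ignores the shift limits.
An optimal schedule: Thu evening→Ekwueme, Fri morning→Petrov, Fri afternoon→Priya, Fri evening→Petrov, Sat morning→Ekwueme, Sat afternoon→Nakamura, Sat evening→Nakamura, Sun morning→Ekwueme, Sun afternoon→Priya+Petrov, Sun evening→Priya+Nakamura.
Total: 14 + 24 + 19 + 24 + 14 + 44 + 44 + 14 + 19 + 24 + 19 + 44 = €303.

€303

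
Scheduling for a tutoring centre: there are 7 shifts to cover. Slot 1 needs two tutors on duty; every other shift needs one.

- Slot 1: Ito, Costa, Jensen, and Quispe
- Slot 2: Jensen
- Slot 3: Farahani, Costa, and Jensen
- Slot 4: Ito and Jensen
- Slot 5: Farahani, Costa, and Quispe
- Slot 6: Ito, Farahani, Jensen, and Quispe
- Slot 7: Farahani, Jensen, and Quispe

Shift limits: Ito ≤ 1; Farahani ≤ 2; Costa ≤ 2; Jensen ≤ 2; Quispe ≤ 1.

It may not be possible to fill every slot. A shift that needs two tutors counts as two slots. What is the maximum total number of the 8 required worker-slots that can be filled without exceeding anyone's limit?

Total capacity across all tutors is 1+2+2+2+1 = 8, and 8 slots are needed, so at most 8 can be filled.
An assignment achieving 8: Slot 1→Costa+Jensen, Slot 2→Jensen, Slot 3→Farahani, Slot 4→Ito, Slot 5→Costa, Slot 6→Quispe, Slot 7→Farahani.
Loads: Ito 1/1, Farahani 2/2, Costa 2/2, Jensen 2/2, Quispe 1/1.

8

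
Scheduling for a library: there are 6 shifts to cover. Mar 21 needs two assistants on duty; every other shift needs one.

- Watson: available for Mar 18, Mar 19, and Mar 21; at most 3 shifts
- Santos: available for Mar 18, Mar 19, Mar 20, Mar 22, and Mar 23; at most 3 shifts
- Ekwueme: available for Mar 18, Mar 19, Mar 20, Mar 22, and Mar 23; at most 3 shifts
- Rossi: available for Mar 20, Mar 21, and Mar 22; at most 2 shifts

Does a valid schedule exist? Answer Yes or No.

Mar 21 can only be covered by Watson and Rossi, so that assignment is forced.
One valid schedule: Mar 18→Watson, Mar 19→Watson, Mar 20→Santos, Mar 21→Watson+Rossi, Mar 22→Santos, Mar 23→Santos.
Loads: Watson 3/3, Santos 3/3, Ekwueme 0/3, Rossi 1/2 — all within limits.

Yes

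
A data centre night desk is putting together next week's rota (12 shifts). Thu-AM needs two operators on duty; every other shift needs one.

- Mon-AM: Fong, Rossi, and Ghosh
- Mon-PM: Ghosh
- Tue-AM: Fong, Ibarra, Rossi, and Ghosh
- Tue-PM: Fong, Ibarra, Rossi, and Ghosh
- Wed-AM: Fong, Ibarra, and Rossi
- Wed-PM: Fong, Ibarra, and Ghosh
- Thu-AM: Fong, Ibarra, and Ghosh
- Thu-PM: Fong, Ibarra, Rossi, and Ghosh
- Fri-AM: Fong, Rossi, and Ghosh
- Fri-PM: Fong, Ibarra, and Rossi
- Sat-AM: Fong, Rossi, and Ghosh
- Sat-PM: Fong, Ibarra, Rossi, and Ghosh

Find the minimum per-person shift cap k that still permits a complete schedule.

With 4 operators and 13 worker-slots to fill, someone must work at least ⌈13/4⌉ = 4 shifts, so k ≥ 4.
k = 4 works: Mon-AM→Fong, Mon-PM→Ghosh, Tue-AM→Ibarra, Tue-PM→Ibarra, Wed-AM→Fong, Wed-PM→Fong, Thu-AM→Fong+Ibarra, Thu-PM→Rossi, Fri-AM→Rossi, Fri-PM→Ibarra, Sat-AM→Rossi, Sat-PM→Rossi.
Loads: Fong 4, Ibarra 4, Rossi 4, Ghosh 1 — all ≤ 4.

4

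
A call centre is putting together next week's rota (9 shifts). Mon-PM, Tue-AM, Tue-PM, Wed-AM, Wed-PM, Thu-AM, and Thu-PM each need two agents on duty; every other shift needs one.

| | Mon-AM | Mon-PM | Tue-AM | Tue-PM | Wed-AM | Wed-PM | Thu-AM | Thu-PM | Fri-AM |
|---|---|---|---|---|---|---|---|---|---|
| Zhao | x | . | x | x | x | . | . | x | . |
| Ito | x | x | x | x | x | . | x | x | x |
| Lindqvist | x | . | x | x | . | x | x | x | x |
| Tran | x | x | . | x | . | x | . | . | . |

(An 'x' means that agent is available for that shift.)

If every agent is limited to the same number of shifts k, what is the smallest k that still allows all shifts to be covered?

With 4 agents and 16 worker-slots to fill, someone must work at least ⌈16/4⌉ = 4 shifts, so k ≥ 4.
k = 4 works: Mon-AM→Tran, Mon-PM→Ito+Tran, Tue-AM→Zhao+Lindqvist, Tue-PM→Zhao+Tran, Wed-AM→Zhao+Ito, Wed-PM→Lindqvist+Tran, Thu-AM→Ito+Lindqvist, Thu-PM→Zhao+Lindqvist, Fri-AM→Ito.
Loads: Zhao 4, Ito 4, Lindqvist 4, Tran 4 — all ≤ 4.

4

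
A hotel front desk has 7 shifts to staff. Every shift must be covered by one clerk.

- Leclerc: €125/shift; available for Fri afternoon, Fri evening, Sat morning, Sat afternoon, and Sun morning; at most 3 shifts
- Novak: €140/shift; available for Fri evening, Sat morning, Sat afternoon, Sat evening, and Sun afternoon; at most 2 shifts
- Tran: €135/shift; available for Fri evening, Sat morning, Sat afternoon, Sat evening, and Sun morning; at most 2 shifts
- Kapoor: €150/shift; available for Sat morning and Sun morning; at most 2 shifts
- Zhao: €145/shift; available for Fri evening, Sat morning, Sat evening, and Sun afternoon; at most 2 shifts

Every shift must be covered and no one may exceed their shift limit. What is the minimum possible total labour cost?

Fri afternoon can only be covered by Leclerc, so that assignment is forced.
Picking the cheapest available clerk for each shift independently would cost €900, but that ignores the shift limits.
An optimal schedule: Fri afternoon→Leclerc, Fri evening→Tran, Sat morning→Tran, Sat afternoon→Leclerc, Sat evening→Novak, Sun morning→Leclerc, Sun afternoon→Novak.
Total: 125 + 135 + 135 + 125 + 140 + 125 + 140 = €925.

€925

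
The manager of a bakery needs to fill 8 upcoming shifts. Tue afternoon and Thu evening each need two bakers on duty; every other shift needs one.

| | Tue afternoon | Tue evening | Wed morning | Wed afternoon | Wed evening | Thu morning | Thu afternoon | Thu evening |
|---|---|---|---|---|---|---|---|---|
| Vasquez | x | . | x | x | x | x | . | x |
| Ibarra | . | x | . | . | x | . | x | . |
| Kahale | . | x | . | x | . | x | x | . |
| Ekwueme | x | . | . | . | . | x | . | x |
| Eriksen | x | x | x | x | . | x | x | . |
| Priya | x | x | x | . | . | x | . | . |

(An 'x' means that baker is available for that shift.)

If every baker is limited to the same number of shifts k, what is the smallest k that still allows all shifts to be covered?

2

With 6 bakers and 10 worker-slots to fill, someone must work at least ⌈10/6⌉ = 2 shifts, so k ≥ 2.
k = 2 works: Tue afternoon→Ekwueme+Eriksen, Tue evening→Ibarra, Wed morning→Eriksen, Wed afternoon→Kahale, Wed evening→Vasquez, Thu morning→Kahale, Thu afternoon→Ibarra, Thu evening→Vasquez+Ekwueme.
Loads: Vasquez 2, Ibarra 2, Kahale 2, Ekwueme 2, Eriksen 2, Priya 0 — all ≤ 2.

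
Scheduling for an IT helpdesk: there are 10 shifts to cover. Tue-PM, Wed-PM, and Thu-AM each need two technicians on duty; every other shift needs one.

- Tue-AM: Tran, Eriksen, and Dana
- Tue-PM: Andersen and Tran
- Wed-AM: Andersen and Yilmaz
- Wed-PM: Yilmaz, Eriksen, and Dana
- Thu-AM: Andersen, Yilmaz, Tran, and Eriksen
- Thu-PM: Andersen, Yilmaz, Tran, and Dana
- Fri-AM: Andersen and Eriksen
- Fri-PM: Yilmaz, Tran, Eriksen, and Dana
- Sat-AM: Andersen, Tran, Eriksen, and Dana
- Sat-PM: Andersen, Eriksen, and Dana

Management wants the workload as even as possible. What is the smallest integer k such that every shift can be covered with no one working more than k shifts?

3

With 5 technicians and 13 worker-slots to fill, someone must work at least ⌈13/5⌉ = 3 shifts, so k ≥ 3.
k = 3 works: Tue-AM→Tran, Tue-PM→Andersen+Tran, Wed-AM→Andersen, Wed-PM→Yilmaz+Eriksen, Thu-AM→Tran+Eriksen, Thu-PM→Yilmaz, Fri-AM→Andersen, Fri-PM→Yilmaz, Sat-AM→Dana, Sat-PM→Eriksen.
Loads: Andersen 3, Yilmaz 3, Tran 3, Eriksen 3, Dana 1 — all ≤ 3.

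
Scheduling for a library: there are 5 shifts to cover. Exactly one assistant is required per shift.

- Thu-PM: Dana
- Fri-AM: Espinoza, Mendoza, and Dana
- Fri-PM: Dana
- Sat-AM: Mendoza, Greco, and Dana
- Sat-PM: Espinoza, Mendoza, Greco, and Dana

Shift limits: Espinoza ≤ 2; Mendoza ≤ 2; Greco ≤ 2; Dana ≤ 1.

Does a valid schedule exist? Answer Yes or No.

No

Total capacity is 7 and 5 slots are needed, so capacity alone doesn't rule it out.
Shifts {Thu-PM, Fri-PM} need 2 worker-slots in total, but the assistants available for any of those shifts (Dana) can supply at most 1 among them. So no valid schedule exists.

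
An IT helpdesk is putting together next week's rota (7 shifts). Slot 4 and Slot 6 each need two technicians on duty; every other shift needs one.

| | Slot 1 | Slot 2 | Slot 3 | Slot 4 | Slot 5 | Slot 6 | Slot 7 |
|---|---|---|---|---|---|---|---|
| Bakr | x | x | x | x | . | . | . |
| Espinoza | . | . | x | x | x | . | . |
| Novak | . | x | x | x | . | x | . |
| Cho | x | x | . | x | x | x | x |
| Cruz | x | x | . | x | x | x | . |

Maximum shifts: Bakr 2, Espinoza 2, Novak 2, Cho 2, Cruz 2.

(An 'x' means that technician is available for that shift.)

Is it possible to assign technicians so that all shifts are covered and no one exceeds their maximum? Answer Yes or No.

Slot 7 can only be covered by Cho, so that assignment is forced.
One valid schedule: Slot 1→Bakr, Slot 2→Novak, Slot 3→Bakr, Slot 4→Espinoza+Cruz, Slot 5→Espinoza, Slot 6→Novak+Cho, Slot 7→Cho.
Loads: Bakr 2/2, Espinoza 2/2, Novak 2/2, Cho 2/2, Cruz 1/2 — all within limits.

Yes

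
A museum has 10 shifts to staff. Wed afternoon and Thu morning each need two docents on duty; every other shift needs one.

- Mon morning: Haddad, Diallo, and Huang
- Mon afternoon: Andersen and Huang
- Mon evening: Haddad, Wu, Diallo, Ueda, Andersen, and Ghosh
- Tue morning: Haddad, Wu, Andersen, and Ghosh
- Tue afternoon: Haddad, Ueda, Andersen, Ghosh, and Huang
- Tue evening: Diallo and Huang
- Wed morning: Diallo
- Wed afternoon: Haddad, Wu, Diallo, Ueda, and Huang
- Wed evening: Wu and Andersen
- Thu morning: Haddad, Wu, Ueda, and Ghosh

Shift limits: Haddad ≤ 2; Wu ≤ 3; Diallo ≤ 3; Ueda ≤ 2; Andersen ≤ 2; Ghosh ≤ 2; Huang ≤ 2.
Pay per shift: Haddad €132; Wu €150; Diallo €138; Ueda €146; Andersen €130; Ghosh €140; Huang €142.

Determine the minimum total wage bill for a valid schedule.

€1648

Wed morning can only be covered by Diallo, so that assignment is forced.
Picking the cheapest available docent for each shift independently would cost €1600, but that ignores the shift limits.
An optimal schedule: Mon morning→Haddad, Mon afternoon→Andersen, Mon evening→Ghosh, Tue morning→Haddad, Tue afternoon→Huang, Tue evening→Diallo, Wed morning→Diallo, Wed afternoon→Diallo+Huang, Wed evening→Andersen, Thu morning→Ghosh+Ueda.
Total: 132 + 130 + 140 + 132 + 142 + 138 + 138 + 138 + 142 + 130 + 140 + 146 = €1648.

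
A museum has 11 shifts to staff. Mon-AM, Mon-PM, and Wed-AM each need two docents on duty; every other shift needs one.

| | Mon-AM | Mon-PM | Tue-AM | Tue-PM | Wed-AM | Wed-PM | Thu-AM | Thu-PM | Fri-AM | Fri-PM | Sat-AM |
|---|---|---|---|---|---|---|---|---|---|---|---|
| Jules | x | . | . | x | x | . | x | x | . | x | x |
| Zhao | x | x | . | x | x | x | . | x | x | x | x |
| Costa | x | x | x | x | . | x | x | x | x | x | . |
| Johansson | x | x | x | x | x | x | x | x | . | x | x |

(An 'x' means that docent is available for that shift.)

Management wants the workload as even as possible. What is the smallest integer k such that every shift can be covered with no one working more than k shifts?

4

With 4 docents and 14 worker-slots to fill, someone must work at least ⌈14/4⌉ = 4 shifts, so k ≥ 4.
k = 4 works: Mon-AM→Costa+Johansson, Mon-PM→Zhao+Costa, Tue-AM→Costa, Tue-PM→Jules, Wed-AM→Jules+Zhao, Wed-PM→Zhao, Thu-AM→Jules, Thu-PM→Costa, Fri-AM→Zhao, Fri-PM→Johansson, Sat-AM→Jules.
Loads: Jules 4, Zhao 4, Costa 4, Johansson 2 — all ≤ 4.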